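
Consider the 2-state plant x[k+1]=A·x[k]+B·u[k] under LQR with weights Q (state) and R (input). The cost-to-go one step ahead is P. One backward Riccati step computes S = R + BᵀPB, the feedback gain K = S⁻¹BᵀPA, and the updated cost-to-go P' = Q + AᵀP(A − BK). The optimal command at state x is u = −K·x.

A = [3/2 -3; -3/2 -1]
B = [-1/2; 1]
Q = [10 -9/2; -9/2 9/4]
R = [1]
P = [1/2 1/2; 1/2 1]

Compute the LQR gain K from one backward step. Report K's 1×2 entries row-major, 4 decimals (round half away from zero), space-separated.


-0.4615 -0.9231

BᵀP = [0.2500 0.7500]
S = R + BᵀPB = [1] + [0.6250] = [1.6250]
BᵀPA = [-0.7500 -1.5000]
K = S⁻¹·BᵀPA = [-0.4615 -0.9231]
A−BK = [1.2692 -3.4615; -1.0385 -0.0769]
AᵀP(A−BK) = [0.7788 0.0577; 0.0577 7.1154]
P' = Q + AᵀP(A−BK) = [10.7788 -4.4423; -4.4423 9.3654]
tr(P') = 20.1442


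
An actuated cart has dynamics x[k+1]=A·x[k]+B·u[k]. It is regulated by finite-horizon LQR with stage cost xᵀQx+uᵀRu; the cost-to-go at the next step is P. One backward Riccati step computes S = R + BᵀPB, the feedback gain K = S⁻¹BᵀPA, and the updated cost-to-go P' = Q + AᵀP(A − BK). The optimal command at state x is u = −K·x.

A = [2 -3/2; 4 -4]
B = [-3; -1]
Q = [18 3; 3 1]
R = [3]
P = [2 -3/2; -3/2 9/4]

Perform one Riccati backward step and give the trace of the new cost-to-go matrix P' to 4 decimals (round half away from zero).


BᵀP = [-4.5000 2.2500]
S = R + BᵀPB = [3] + [11.2500] = [14.2500]
BᵀPA = [0.0000 -2.2500]
K = S⁻¹·BᵀPA = [0.0000 -0.1579]
A−BK = [2.0000 -1.9737; 4.0000 -4.1579]
AᵀP(A−BK) = [20.0000 -21.0000; -21.0000 22.1447]
P' = Q + AᵀP(A−BK) = [38.0000 -18.0000; -18.0000 23.1447]
tr(P') = 61.1447

61.1447


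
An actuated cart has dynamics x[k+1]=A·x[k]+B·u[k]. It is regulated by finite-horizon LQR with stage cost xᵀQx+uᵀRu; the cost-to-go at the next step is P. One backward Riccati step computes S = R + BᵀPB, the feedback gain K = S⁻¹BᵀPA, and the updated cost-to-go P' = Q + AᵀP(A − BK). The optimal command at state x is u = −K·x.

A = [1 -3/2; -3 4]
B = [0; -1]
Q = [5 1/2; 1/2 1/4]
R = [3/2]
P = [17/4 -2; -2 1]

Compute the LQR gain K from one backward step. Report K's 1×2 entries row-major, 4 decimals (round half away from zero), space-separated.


BᵀP = [2.0000 -1.0000]
S = R + BᵀPB = [3/2] + [1.0000] = [2.5000]
BᵀPA = [5.0000 -7.0000]
K = S⁻¹·BᵀPA = [2.0000 -2.8000]
A−BK = [1.0000 -1.5000; -1.0000 1.2000]
AᵀP(A−BK) = [15.2500 -21.3750; -21.3750 29.9625]
P' = Q + AᵀP(A−BK) = [20.2500 -20.8750; -20.8750 30.2125]
tr(P') = 50.4625

2.0000 -2.8000


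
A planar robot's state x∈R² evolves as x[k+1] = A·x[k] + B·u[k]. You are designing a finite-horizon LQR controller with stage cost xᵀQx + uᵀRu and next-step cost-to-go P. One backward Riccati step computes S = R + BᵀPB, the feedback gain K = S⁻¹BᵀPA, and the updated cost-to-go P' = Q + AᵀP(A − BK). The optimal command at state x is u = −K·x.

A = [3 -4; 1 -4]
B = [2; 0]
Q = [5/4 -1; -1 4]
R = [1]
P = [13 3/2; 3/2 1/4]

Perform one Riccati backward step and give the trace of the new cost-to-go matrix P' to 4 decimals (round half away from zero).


BᵀP = [26.0000 3.0000]
S = R + BᵀPB = [1] + [52.0000] = [53.0000]
BᵀPA = [81.0000 -116.0000]
K = S⁻¹·BᵀPA = [1.5283 -2.1887]
A−BK = [-0.0566 0.3774; 1.0000 -4.0000]
AᵀP(A−BK) = [2.4575 -3.7170; -3.7170 6.1132]
P' = Q + AᵀP(A−BK) = [3.7075 -4.7170; -4.7170 10.1132]
tr(P') = 13.8208

13.8208


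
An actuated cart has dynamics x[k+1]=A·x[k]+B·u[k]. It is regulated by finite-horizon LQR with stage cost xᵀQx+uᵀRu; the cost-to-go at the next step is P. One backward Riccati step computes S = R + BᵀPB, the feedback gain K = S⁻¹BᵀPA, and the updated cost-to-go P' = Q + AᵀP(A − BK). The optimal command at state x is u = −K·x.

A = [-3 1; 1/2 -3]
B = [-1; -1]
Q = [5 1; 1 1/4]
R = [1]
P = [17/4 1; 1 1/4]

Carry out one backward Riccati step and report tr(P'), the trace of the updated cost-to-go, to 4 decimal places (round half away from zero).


10.2604

BᵀP = [-5.2500 -1.2500]
S = R + BᵀPB = [1] + [6.5000] = [7.5000]
BᵀPA = [15.1250 -1.5000]
K = S⁻¹·BᵀPA = [2.0167 -0.2000]
A−BK = [-0.9833 0.8000; 2.5167 -3.2000]
AᵀP(A−BK) = [4.8104 -0.6000; -0.6000 0.2000]
P' = Q + AᵀP(A−BK) = [9.8104 0.4000; 0.4000 0.4500]
tr(P') = 10.2604


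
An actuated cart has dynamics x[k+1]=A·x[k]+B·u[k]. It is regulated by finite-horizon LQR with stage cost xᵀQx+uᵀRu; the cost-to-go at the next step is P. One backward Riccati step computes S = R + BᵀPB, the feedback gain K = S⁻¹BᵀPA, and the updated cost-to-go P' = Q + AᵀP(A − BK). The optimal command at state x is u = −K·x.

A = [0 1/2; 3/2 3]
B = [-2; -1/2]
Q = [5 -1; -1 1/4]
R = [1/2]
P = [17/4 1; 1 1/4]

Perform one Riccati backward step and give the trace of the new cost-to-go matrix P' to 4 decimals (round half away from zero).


BᵀP = [-9.0000 -2.1250]
S = R + BᵀPB = [1/2] + [19.0625] = [19.5625]
BᵀPA = [-3.1875 -10.8750]
K = S⁻¹·BᵀPA = [-0.1629 -0.5559]
A−BK = [-0.3259 -0.6118; 1.4185 2.7220]
AᵀP(A−BK) = [0.0431 0.1030; 0.1030 0.2670]
P' = Q + AᵀP(A−BK) = [5.0431 -0.8970; -0.8970 0.5170]
tr(P') = 5.5601

5.5601


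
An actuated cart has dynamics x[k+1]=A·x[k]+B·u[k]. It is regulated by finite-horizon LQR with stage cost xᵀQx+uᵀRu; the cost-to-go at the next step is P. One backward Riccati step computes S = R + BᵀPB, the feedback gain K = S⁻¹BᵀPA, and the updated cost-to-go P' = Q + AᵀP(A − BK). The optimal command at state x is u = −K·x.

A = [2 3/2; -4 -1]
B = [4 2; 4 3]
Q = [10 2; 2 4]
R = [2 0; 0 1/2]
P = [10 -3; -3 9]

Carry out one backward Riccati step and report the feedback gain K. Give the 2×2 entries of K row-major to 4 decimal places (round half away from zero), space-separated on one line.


2.8746 1.3463 -5.0286 -2.0681

BᵀP = [28.0000 24.0000; 11.0000 21.0000]
S = R + BᵀPB = [2 0; 0 1/2] + [208.0000 128.0000; 128.0000 85.0000] = [210.0000 128.0000; 128.0000 85.5000]
BᵀPA = [-40.0000 18.0000; -62.0000 -4.5000]
K = S⁻¹·BᵀPA = [2.8746 1.3463; -5.0286 -2.0681]
A−BK = [0.5589 0.2511; -0.4125 -0.1808]
AᵀP(A−BK) = [35.2081 15.6283; 15.6283 6.9605]
P' = Q + AᵀP(A−BK) = [45.2081 17.6283; 17.6283 10.9605]
tr(P') = 56.1687


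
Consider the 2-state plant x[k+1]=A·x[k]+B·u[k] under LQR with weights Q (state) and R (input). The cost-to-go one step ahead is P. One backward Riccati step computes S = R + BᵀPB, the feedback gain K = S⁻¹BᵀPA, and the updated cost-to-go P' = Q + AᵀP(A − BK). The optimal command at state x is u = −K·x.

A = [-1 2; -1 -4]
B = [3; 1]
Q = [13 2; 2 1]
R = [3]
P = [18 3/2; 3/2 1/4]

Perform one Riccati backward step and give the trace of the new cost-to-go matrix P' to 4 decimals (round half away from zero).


17.8436

BᵀP = [55.5000 4.7500]
S = R + BᵀPB = [3] + [171.2500] = [174.2500]
BᵀPA = [-60.2500 92.0000]
K = S⁻¹·BᵀPA = [-0.3458 0.5280]
A−BK = [0.0373 0.4161; -0.6542 -4.5280]
AᵀP(A−BK) = [0.4175 -0.1894; -0.1894 3.4261]
P' = Q + AᵀP(A−BK) = [13.4175 1.8106; 1.8106 4.4261]
tr(P') = 17.8436


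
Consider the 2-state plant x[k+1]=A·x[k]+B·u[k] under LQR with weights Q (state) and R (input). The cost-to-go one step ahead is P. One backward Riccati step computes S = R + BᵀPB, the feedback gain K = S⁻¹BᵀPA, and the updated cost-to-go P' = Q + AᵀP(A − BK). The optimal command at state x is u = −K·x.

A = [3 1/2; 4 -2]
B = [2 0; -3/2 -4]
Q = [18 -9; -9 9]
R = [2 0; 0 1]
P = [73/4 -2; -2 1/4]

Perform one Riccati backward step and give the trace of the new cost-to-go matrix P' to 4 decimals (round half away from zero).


30.9522

BᵀP = [39.5000 -4.3750; 8.0000 -1.0000]
S = R + BᵀPB = [2 0; 0 1] + [85.5625 17.5000; 17.5000 4.0000] = [87.5625 17.5000; 17.5000 5.0000]
BᵀPA = [101.0000 28.5000; 20.0000 6.0000]
K = S⁻¹·BᵀPA = [1.1781 0.2850; -0.1235 0.2024]
A−BK = [0.6437 -0.0701; 5.2732 -0.7629]
AᵀP(A−BK) = [3.7274 0.5389; 0.5389 0.2247]
P' = Q + AᵀP(A−BK) = [21.7274 -8.4611; -8.4611 9.2247]
tr(P') = 30.9522


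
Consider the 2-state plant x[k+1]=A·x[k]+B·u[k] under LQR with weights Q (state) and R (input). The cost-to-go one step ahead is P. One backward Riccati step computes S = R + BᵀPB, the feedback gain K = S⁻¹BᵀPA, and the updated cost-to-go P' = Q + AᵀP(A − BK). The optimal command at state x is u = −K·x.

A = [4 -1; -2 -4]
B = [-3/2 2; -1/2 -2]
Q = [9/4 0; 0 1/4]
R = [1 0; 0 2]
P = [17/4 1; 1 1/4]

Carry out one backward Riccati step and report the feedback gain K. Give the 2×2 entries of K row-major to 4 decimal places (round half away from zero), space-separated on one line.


-1.4043 0.8298 0.6879 -0.3156

BᵀP = [-6.8750 -1.6250; 6.5000 1.5000]
S = R + BᵀPB = [1 0; 0 2] + [11.1250 -10.5000; -10.5000 10.0000] = [12.1250 -10.5000; -10.5000 12.0000]
BᵀPA = [-24.2500 13.3750; 23.0000 -12.5000]
K = S⁻¹·BᵀPA = [-1.4043 0.8298; 0.6879 -0.3156]
A−BK = [0.5177 0.8759; -1.3262 -4.2163]
AᵀP(A−BK) = [3.1241 -1.6188; -1.6188 1.2066]
P' = Q + AᵀP(A−BK) = [5.3741 -1.6188; -1.6188 1.4566]
tr(P') = 6.8307


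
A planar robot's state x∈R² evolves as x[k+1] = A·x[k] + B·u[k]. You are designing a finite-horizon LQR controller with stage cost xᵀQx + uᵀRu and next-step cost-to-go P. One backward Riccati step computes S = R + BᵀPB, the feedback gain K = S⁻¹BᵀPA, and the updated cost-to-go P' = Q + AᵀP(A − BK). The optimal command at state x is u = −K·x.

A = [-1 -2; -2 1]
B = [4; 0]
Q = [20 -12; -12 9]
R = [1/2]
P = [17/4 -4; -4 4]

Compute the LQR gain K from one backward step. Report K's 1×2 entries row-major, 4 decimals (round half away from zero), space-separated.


0.2190 -0.7299

BᵀP = [17.0000 -16.0000]
S = R + BᵀPB = [1/2] + [68.0000] = [68.5000]
BᵀPA = [15.0000 -50.0000]
K = S⁻¹·BᵀPA = [0.2190 -0.7299]
A−BK = [-1.8759 0.9197; -2.0000 1.0000]
AᵀP(A−BK) = [0.9653 -0.5511; -0.5511 0.5036]
P' = Q + AᵀP(A−BK) = [20.9653 -12.5511; -12.5511 9.5036]
tr(P') = 30.4690


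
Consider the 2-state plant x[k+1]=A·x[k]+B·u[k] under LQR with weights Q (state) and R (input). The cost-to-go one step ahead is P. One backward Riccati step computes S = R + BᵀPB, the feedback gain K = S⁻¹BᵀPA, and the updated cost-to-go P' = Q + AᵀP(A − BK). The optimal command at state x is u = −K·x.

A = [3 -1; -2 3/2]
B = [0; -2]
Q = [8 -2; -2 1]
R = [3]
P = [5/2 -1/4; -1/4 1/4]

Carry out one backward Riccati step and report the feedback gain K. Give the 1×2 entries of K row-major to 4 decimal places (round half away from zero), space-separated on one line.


BᵀP = [0.5000 -0.5000]
S = R + BᵀPB = [3] + [1.0000] = [4.0000]
BᵀPA = [2.5000 -1.2500]
K = S⁻¹·BᵀPA = [0.6250 -0.3125]
A−BK = [3.0000 -1.0000; -0.7500 0.8750]
AᵀP(A−BK) = [24.9375 -9.0938; -9.0938 3.4219]
P' = Q + AᵀP(A−BK) = [32.9375 -11.0938; -11.0938 4.4219]
tr(P') = 37.3594

0.6250 -0.3125


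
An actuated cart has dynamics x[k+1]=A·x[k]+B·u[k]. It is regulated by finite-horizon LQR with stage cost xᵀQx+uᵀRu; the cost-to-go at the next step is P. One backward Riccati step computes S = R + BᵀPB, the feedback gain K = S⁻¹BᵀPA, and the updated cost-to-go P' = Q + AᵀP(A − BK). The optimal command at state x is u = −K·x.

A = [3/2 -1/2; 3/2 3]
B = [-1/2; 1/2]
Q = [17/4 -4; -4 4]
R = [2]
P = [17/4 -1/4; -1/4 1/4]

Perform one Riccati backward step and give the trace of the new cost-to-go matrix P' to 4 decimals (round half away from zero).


17.4615

BᵀP = [-2.2500 0.2500]
S = R + BᵀPB = [2] + [1.2500] = [3.2500]
BᵀPA = [-3.0000 1.8750]
K = S⁻¹·BᵀPA = [-0.9231 0.5769]
A−BK = [1.0385 -0.2115; 1.9615 2.7115]
AᵀP(A−BK) = [6.2308 -1.2692; -1.2692 2.9808]
P' = Q + AᵀP(A−BK) = [10.4808 -5.2692; -5.2692 6.9808]
tr(P') = 17.4615


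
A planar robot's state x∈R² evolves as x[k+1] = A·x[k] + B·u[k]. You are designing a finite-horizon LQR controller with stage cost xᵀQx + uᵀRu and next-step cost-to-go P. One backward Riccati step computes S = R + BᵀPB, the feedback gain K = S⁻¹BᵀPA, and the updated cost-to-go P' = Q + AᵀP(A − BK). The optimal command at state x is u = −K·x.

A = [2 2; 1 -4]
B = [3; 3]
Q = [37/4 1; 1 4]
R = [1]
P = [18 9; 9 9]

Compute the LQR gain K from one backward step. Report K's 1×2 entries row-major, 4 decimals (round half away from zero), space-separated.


0.5320 -0.1330

BᵀP = [81.0000 54.0000]
S = R + BᵀPB = [1] + [405.0000] = [406.0000]
BᵀPA = [216.0000 -54.0000]
K = S⁻¹·BᵀPA = [0.5320 -0.1330]
A−BK = [0.4039 2.3990; -0.5961 -3.6010]
AᵀP(A−BK) = [2.0837 10.7291; 10.7291 64.8177]
P' = Q + AᵀP(A−BK) = [11.3337 11.7291; 11.7291 68.8177]
tr(P') = 80.1515


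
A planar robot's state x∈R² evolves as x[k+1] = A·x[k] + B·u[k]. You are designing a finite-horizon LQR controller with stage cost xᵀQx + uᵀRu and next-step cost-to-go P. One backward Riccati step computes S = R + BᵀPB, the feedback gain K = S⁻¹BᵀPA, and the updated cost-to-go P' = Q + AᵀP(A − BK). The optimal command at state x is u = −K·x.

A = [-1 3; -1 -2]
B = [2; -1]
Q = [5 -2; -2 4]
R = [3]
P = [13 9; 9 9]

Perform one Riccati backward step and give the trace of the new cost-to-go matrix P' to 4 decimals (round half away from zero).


BᵀP = [17.0000 9.0000]
S = R + BᵀPB = [3] + [25.0000] = [28.0000]
BᵀPA = [-26.0000 33.0000]
K = S⁻¹·BᵀPA = [-0.9286 1.1786]
A−BK = [0.8571 0.6429; -1.9286 -0.8214]
AᵀP(A−BK) = [15.8571 0.6429; 0.6429 6.1071]
P' = Q + AᵀP(A−BK) = [20.8571 -1.3571; -1.3571 10.1071]
tr(P') = 30.9643

30.9643


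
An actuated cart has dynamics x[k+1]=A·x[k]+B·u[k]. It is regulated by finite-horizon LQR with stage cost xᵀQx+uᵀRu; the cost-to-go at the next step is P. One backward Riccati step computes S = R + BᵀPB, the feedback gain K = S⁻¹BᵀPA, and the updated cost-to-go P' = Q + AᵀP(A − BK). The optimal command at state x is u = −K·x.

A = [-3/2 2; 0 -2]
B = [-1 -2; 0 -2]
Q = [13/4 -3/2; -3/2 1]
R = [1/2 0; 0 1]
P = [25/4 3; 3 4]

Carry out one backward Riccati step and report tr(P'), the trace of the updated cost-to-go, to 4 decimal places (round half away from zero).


10.6765

BᵀP = [-6.2500 -3.0000; -18.5000 -14.0000]
S = R + BᵀPB = [1/2 0; 0 1] + [6.2500 18.5000; 18.5000 65.0000] = [6.7500 18.5000; 18.5000 66.0000]
BᵀPA = [9.3750 -6.5000; 27.7500 -9.0000]
K = S⁻¹·BᵀPA = [1.0206 -2.5424; 0.1344 0.5763]
A−BK = [-0.2107 0.6102; 0.2688 -0.8475]
AᵀP(A−BK) = [0.7654 -1.9068; -1.9068 5.6610]
P' = Q + AᵀP(A−BK) = [4.0154 -3.4068; -3.4068 6.6610]
tr(P') = 10.6765


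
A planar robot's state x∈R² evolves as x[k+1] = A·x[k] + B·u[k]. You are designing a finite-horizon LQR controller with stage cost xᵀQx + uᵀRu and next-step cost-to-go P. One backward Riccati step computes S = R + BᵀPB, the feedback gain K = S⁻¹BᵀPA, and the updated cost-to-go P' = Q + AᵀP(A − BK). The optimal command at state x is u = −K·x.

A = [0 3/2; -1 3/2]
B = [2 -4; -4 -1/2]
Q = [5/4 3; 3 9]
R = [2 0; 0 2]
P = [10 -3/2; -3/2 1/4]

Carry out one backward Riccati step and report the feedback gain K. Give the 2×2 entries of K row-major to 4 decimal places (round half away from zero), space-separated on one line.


0.0480 0.0840 -0.0062 -0.2659

BᵀP = [26.0000 -4.0000; -39.2500 5.8750]
S = R + BᵀPB = [2 0; 0 2] + [68.0000 -102.0000; -102.0000 154.0625] = [70.0000 -102.0000; -102.0000 156.0625]
BᵀPA = [4.0000 33.0000; -5.8750 -50.0625]
K = S⁻¹·BᵀPA = [0.0480 0.0840; -0.0062 -0.2659]
A−BK = [-0.1211 0.2684; -0.8110 1.7029]
AᵀP(A−BK) = [0.0211 -0.0231; -0.0231 0.2297]
P' = Q + AᵀP(A−BK) = [1.2711 2.9769; 2.9769 9.2297]
tr(P') = 10.5008


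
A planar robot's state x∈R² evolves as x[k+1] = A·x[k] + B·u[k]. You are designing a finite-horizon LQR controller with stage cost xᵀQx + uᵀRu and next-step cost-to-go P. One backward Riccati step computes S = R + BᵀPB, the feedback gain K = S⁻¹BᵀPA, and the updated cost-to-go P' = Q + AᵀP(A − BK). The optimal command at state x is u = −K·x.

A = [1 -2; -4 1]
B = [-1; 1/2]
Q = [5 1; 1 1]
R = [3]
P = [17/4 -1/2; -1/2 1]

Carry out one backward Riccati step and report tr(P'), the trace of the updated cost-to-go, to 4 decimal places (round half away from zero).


28.7188

BᵀP = [-4.5000 1.0000]
S = R + BᵀPB = [3] + [5.0000] = [8.0000]
BᵀPA = [-8.5000 10.0000]
K = S⁻¹·BᵀPA = [-1.0625 1.2500]
A−BK = [-0.0625 -0.7500; -3.4688 0.3750]
AᵀP(A−BK) = [15.2188 -6.3750; -6.3750 7.5000]
P' = Q + AᵀP(A−BK) = [20.2188 -5.3750; -5.3750 8.5000]
tr(P') = 28.7188


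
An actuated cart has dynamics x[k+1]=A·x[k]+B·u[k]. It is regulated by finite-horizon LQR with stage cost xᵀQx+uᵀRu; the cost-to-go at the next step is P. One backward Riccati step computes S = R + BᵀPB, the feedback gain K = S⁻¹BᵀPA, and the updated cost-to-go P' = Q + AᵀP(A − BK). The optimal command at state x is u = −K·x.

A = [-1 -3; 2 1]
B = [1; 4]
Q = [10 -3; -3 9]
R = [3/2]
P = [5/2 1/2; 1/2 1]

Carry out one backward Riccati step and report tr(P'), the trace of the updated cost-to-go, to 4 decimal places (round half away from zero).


BᵀP = [4.5000 4.5000]
S = R + BᵀPB = [3/2] + [22.5000] = [24.0000]
BᵀPA = [4.5000 -9.0000]
K = S⁻¹·BᵀPA = [0.1875 -0.3750]
A−BK = [-1.1875 -2.6250; 1.2500 2.5000]
AᵀP(A−BK) = [3.6563 7.6875; 7.6875 17.1250]
P' = Q + AᵀP(A−BK) = [13.6563 4.6875; 4.6875 26.1250]
tr(P') = 39.7813

39.7813


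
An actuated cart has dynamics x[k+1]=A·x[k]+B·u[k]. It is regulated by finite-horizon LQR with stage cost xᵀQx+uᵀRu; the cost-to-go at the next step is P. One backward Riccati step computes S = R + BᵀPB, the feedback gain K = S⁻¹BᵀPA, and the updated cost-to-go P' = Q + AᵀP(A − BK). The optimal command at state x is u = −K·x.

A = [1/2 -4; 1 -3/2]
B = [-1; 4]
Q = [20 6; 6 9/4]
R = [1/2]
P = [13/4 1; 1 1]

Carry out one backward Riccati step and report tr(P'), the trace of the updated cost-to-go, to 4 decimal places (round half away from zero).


85.5559

BᵀP = [0.7500 3.0000]
S = R + BᵀPB = [1/2] + [11.2500] = [11.7500]
BᵀPA = [3.3750 -7.5000]
K = S⁻¹·BᵀPA = [0.2872 -0.6383]
A−BK = [0.7872 -4.6383; -0.1489 1.0532]
AᵀP(A−BK) = [1.8431 -10.5957; -10.5957 61.4628]
P' = Q + AᵀP(A−BK) = [21.8431 -4.5957; -4.5957 63.7128]
tr(P') = 85.5559


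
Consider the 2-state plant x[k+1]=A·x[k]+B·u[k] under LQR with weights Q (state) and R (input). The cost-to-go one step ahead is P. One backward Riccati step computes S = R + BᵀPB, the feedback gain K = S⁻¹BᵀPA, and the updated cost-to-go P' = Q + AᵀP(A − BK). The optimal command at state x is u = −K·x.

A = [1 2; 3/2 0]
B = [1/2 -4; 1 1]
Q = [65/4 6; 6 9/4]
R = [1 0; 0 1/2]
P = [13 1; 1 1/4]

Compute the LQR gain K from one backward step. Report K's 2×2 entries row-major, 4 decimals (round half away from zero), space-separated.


BᵀP = [7.5000 0.7500; -51.0000 -3.7500]
S = R + BᵀPB = [1 0; 0 1/2] + [4.5000 -29.2500; -29.2500 200.2500] = [5.5000 -29.2500; -29.2500 200.7500]
BᵀPA = [8.6250 15.0000; -56.6250 -102.0000]
K = S⁻¹·BᵀPA = [0.3025 0.1116; -0.2380 -0.4918]
A−BK = [-0.1032 -0.0231; 1.4355 0.3802]
AᵀP(A−BK) = [0.4771 0.1873; 0.1873 0.1589]
P' = Q + AᵀP(A−BK) = [16.7271 6.1873; 6.1873 2.4089]
tr(P') = 19.1361

0.3025 0.1116 -0.2380 -0.4918


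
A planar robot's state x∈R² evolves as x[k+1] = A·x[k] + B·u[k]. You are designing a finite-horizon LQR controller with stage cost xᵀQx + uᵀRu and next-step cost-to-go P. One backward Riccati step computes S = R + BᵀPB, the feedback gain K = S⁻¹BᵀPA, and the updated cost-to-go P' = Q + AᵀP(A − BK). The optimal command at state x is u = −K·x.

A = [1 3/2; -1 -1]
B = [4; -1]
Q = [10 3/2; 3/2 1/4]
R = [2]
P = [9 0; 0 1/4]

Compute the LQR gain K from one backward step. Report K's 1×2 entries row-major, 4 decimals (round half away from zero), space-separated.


0.2479 0.3709

BᵀP = [36.0000 -0.2500]
S = R + BᵀPB = [2] + [144.2500] = [146.2500]
BᵀPA = [36.2500 54.2500]
K = S⁻¹·BᵀPA = [0.2479 0.3709]
A−BK = [0.0085 0.0162; -0.7521 -0.6291]
AᵀP(A−BK) = [0.2650 0.3034; 0.3034 0.3765]
P' = Q + AᵀP(A−BK) = [10.2650 1.8034; 1.8034 0.6265]
tr(P') = 10.8915


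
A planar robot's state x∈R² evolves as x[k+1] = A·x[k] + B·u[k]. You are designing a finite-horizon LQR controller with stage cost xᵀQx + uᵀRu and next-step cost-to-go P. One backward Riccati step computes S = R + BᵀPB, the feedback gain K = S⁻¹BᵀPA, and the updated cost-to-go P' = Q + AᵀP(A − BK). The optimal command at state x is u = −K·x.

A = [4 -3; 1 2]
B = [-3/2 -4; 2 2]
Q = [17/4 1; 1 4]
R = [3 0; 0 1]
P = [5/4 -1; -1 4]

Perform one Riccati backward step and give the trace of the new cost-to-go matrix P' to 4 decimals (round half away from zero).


16.4905

BᵀP = [-3.8750 9.5000; -7.0000 12.0000]
S = R + BᵀPB = [3 0; 0 1] + [24.8125 34.5000; 34.5000 52.0000] = [27.8125 34.5000; 34.5000 53.0000]
BᵀPA = [-6.0000 30.6250; -16.0000 45.0000]
K = S⁻¹·BᵀPA = [0.8245 0.2488; -0.8386 0.6871]
A−BK = [1.8824 0.1216; 1.0282 0.1282]
AᵀP(A−BK) = [7.5296 0.4862; 0.4862 0.7109]
P' = Q + AᵀP(A−BK) = [11.7796 1.4862; 1.4862 4.7109]
tr(P') = 16.4905


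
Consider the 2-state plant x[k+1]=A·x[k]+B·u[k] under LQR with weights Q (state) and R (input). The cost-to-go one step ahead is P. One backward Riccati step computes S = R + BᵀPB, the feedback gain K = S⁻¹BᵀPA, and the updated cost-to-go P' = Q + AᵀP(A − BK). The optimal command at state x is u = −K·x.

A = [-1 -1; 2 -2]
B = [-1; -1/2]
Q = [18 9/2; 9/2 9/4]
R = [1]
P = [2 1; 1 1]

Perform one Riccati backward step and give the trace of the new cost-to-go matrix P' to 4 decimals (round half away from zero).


25.0735

BᵀP = [-2.5000 -1.5000]
S = R + BᵀPB = [1] + [3.2500] = [4.2500]
BᵀPA = [-0.5000 5.5000]
K = S⁻¹·BᵀPA = [-0.1176 1.2941]
A−BK = [-1.1176 0.2941; 1.9412 -1.3529]
AᵀP(A−BK) = [1.9412 -1.3529; -1.3529 2.8824]
P' = Q + AᵀP(A−BK) = [19.9412 3.1471; 3.1471 5.1324]
tr(P') = 25.0735


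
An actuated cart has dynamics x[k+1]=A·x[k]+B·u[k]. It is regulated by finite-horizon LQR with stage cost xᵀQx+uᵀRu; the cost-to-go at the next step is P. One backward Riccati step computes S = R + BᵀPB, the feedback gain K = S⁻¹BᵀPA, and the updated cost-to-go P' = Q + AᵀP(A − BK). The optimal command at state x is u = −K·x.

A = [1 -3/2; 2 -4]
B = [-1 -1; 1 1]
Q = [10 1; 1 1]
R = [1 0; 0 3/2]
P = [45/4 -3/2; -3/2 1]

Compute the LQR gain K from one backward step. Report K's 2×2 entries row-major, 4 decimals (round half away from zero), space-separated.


-0.2934 0.3454 -0.1956 0.2303

BᵀP = [-12.7500 2.5000; -12.7500 2.5000]
S = R + BᵀPB = [1 0; 0 3/2] + [15.2500 15.2500; 15.2500 15.2500] = [16.2500 15.2500; 15.2500 16.7500]
BᵀPA = [-7.7500 9.1250; -7.7500 9.1250]
K = S⁻¹·BᵀPA = [-0.2934 0.3454; -0.1956 0.2303]
A−BK = [0.5110 -0.9243; 2.4890 -4.5757]
AᵀP(A−BK) = [5.4606 -9.9132; -9.9132 18.0591]
P' = Q + AᵀP(A−BK) = [15.4606 -8.9132; -8.9132 19.0591]
tr(P') = 34.5197


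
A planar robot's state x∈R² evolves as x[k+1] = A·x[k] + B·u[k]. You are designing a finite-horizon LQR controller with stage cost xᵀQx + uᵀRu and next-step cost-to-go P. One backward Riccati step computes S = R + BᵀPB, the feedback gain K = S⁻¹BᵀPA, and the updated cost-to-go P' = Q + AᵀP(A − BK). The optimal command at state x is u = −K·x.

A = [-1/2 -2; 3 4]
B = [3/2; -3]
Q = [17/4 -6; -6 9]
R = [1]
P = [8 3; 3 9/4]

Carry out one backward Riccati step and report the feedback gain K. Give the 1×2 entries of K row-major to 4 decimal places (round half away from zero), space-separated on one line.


BᵀP = [3.0000 -2.2500]
S = R + BᵀPB = [1] + [11.2500] = [12.2500]
BᵀPA = [-8.2500 -15.0000]
K = S⁻¹·BᵀPA = [-0.6735 -1.2245]
A−BK = [0.5102 -0.1633; 0.9796 0.3265]
AᵀP(A−BK) = [7.6939 0.8980; 0.8980 1.6327]
P' = Q + AᵀP(A−BK) = [11.9439 -5.1020; -5.1020 10.6327]
tr(P') = 22.5765

-0.6735 -1.2245


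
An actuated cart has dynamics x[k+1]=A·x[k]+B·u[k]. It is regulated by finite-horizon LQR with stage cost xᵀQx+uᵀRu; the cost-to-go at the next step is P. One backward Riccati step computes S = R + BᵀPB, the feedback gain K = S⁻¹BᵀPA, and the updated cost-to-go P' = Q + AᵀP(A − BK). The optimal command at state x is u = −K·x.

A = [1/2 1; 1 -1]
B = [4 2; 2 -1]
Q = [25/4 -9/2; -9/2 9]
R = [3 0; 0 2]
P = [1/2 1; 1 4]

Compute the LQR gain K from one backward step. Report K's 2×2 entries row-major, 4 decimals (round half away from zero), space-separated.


BᵀP = [4.0000 12.0000; 0.0000 -2.0000]
S = R + BᵀPB = [3 0; 0 2] + [40.0000 -4.0000; -4.0000 2.0000] = [43.0000 -4.0000; -4.0000 4.0000]
BᵀPA = [14.0000 -8.0000; -2.0000 2.0000]
K = S⁻¹·BᵀPA = [0.3077 -0.1538; -0.1923 0.3462]
A−BK = [-0.3462 0.9231; 0.1923 -0.3462]
AᵀP(A−BK) = [0.4327 -0.4038; -0.4038 0.5769]
P' = Q + AᵀP(A−BK) = [6.6827 -4.9038; -4.9038 9.5769]
tr(P') = 16.2596

0.3077 -0.1538 -0.1923 0.3462


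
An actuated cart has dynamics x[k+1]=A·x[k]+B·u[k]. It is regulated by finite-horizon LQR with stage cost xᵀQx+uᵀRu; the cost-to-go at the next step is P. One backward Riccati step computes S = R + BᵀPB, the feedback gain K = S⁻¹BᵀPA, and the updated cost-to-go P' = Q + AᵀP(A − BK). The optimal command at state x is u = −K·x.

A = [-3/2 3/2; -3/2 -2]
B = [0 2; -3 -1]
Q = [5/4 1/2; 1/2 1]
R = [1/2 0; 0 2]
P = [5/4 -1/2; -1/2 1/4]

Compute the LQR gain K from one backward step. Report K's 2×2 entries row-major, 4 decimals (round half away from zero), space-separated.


BᵀP = [1.5000 -0.7500; 3.0000 -1.2500]
S = R + BᵀPB = [1/2 0; 0 2] + [2.2500 3.7500; 3.7500 7.2500] = [2.7500 3.7500; 3.7500 9.2500]
BᵀPA = [-1.1250 3.7500; -2.6250 7.0000]
K = S⁻¹·BᵀPA = [-0.0495 0.7418; -0.2637 0.4560]
A−BK = [-0.9725 0.5879; -1.9121 0.6813]
AᵀP(A−BK) = [0.3771 -0.4059; -0.4059 0.8386]
P' = Q + AᵀP(A−BK) = [1.6271 0.0941; 0.0941 1.8386]
tr(P') = 3.4657

-0.0495 0.7418 -0.2637 0.4560


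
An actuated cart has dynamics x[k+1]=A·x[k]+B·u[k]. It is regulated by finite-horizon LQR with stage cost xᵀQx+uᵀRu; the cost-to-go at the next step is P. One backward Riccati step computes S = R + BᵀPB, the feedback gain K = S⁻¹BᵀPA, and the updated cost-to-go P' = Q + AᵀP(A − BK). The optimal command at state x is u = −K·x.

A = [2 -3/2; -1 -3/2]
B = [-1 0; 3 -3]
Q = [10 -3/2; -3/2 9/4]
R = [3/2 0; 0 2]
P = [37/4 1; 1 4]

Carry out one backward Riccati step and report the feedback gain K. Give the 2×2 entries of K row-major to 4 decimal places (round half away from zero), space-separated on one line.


-1.5125 1.0267 -1.1556 1.4837

BᵀP = [-6.2500 11.0000; -3.0000 -12.0000]
S = R + BᵀPB = [3/2 0; 0 2] + [39.2500 -33.0000; -33.0000 36.0000] = [40.7500 -33.0000; -33.0000 38.0000]
BᵀPA = [-23.5000 -7.1250; 6.0000 22.5000]
K = S⁻¹·BᵀPA = [-1.5125 1.0267; -1.1556 1.4837]
A−BK = [0.4875 -0.4733; 0.0707 -0.1289]
AᵀP(A−BK) = [8.3896 -8.0256; -8.0256 8.2447]
P' = Q + AᵀP(A−BK) = [18.3896 -9.5256; -9.5256 10.4947]
tr(P') = 28.8842


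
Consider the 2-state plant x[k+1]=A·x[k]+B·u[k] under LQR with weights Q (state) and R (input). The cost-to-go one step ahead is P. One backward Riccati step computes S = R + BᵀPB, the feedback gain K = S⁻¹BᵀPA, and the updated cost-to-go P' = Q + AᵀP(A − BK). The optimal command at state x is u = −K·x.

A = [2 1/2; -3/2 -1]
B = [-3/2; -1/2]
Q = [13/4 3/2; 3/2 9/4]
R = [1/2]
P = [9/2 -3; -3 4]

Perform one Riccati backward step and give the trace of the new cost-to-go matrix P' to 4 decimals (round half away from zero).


BᵀP = [-5.2500 2.5000]
S = R + BᵀPB = [1/2] + [6.6250] = [7.1250]
BᵀPA = [-14.2500 -5.1250]
K = S⁻¹·BᵀPA = [-2.0000 -0.7193]
A−BK = [-1.0000 -0.5789; -2.5000 -1.3596]
AᵀP(A−BK) = [16.5000 8.5000; 8.5000 4.4386]
P' = Q + AᵀP(A−BK) = [19.7500 10.0000; 10.0000 6.6886]
tr(P') = 26.4386

26.4386


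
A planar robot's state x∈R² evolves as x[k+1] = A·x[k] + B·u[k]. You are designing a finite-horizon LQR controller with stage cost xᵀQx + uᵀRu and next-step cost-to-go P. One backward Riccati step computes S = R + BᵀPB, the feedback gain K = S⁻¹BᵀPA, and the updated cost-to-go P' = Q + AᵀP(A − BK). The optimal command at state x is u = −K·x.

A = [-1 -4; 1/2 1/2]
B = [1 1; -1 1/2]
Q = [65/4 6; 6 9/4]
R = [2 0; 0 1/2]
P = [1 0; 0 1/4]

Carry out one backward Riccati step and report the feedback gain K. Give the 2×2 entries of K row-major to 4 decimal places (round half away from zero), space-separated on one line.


BᵀP = [1.0000 -0.2500; 1.0000 0.1250]
S = R + BᵀPB = [2 0; 0 1/2] + [1.2500 0.8750; 0.8750 1.0625] = [3.2500 0.8750; 0.8750 1.5625]
BᵀPA = [-1.1250 -4.1250; -0.9375 -3.9375]
K = S⁻¹·BᵀPA = [-0.2174 -0.6957; -0.4783 -2.1304]
A−BK = [-0.3043 -1.1739; 0.5217 0.8696]
AᵀP(A−BK) = [0.3696 1.2826; 1.2826 4.8043]
P' = Q + AᵀP(A−BK) = [16.6196 7.2826; 7.2826 7.0543]
tr(P') = 23.6739

-0.2174 -0.6957 -0.4783 -2.1304


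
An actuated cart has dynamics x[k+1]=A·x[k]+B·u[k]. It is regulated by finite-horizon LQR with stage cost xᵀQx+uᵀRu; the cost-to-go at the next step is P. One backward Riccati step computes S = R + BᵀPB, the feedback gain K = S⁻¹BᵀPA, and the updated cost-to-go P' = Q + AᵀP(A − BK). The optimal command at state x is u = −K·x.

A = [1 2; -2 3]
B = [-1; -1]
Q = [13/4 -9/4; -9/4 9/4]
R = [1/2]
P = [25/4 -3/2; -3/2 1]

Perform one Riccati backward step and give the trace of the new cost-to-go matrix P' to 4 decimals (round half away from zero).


BᵀP = [-4.7500 0.5000]
S = R + BᵀPB = [1/2] + [4.2500] = [4.7500]
BᵀPA = [-5.7500 -8.0000]
K = S⁻¹·BᵀPA = [-1.2105 -1.6842]
A−BK = [-0.2105 0.3158; -3.2105 1.3158]
AᵀP(A−BK) = [9.2895 -1.6842; -1.6842 2.5263]
P' = Q + AᵀP(A−BK) = [12.5395 -3.9342; -3.9342 4.7763]
tr(P') = 17.3158

17.3158


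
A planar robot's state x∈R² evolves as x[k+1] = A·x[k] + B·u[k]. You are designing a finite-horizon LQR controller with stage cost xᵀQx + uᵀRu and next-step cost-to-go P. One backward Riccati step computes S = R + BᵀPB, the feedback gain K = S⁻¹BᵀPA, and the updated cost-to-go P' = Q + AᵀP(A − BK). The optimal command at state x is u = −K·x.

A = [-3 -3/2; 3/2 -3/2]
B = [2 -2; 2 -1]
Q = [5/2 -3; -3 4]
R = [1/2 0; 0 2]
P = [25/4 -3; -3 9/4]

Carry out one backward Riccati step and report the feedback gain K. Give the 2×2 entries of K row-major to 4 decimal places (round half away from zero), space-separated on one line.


0.3529 -0.6176 2.2136 0.0882

BᵀP = [6.5000 -1.5000; -9.5000 3.7500]
S = R + BᵀPB = [1/2 0; 0 2] + [10.0000 -11.5000; -11.5000 15.2500] = [10.5000 -11.5000; -11.5000 17.2500]
BᵀPA = [-21.7500 -7.5000; 34.1250 8.6250]
K = S⁻¹·BᵀPA = [0.3529 -0.6176; 2.2136 0.0882]
A−BK = [0.7212 -0.0882; 3.0077 -0.1765]
AᵀP(A−BK) = [20.4514 -0.1324; -0.1324 0.2316]
P' = Q + AᵀP(A−BK) = [22.9514 -3.1324; -3.1324 4.2316]
tr(P') = 27.1830


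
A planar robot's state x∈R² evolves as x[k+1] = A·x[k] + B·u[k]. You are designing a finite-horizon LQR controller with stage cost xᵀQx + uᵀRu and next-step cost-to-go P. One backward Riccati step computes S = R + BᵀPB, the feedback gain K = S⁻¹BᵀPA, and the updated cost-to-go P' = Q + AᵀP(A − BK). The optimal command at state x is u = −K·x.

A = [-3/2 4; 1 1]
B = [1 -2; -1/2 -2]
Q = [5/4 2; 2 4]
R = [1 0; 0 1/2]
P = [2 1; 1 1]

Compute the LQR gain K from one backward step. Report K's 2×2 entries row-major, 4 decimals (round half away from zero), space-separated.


-0.5270 0.7054 0.1411 -1.2282

BᵀP = [1.5000 0.5000; -6.0000 -4.0000]
S = R + BᵀPB = [1 0; 0 1/2] + [1.2500 -4.0000; -4.0000 20.0000] = [2.2500 -4.0000; -4.0000 20.5000]
BᵀPA = [-1.7500 6.5000; 5.0000 -28.0000]
K = S⁻¹·BᵀPA = [-0.5270 0.7054; 0.1411 -1.2282]
A−BK = [-0.6909 0.8382; 1.0187 -1.1037]
AᵀP(A−BK) = [0.8724 -1.1245; -1.1245 2.0249]
P' = Q + AᵀP(A−BK) = [2.1224 0.8755; 0.8755 6.0249]
tr(P') = 8.1473


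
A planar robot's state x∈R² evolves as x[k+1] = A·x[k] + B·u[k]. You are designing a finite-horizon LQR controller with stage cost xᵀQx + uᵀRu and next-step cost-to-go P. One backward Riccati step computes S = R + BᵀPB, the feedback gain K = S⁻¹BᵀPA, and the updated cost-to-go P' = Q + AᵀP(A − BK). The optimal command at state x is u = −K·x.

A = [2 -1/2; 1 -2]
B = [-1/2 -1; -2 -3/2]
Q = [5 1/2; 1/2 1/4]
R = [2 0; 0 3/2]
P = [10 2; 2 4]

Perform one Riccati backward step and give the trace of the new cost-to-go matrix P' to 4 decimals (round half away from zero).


BᵀP = [-9.0000 -9.0000; -13.0000 -8.0000]
S = R + BᵀPB = [2 0; 0 3/2] + [22.5000 22.5000; 22.5000 25.0000] = [24.5000 22.5000; 22.5000 26.5000]
BᵀPA = [-27.0000 22.5000; -34.0000 22.5000]
K = S⁻¹·BᵀPA = [0.3462 0.6294; -1.5769 0.3147]
A−BK = [0.5962 0.1294; -0.6731 -0.2692]
AᵀP(A−BK) = [7.7308 0.6923; 0.6923 1.2587]
P' = Q + AᵀP(A−BK) = [12.7308 1.1923; 1.1923 1.5087]
tr(P') = 14.2395

14.2395


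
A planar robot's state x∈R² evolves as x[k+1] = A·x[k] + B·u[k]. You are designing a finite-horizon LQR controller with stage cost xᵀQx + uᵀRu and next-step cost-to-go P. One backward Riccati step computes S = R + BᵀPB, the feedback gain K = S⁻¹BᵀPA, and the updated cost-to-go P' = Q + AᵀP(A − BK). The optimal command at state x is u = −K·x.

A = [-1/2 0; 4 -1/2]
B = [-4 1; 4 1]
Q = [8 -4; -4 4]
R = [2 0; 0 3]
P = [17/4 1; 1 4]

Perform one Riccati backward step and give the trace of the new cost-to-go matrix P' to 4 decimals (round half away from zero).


BᵀP = [-13.0000 12.0000; 5.2500 5.0000]
S = R + BᵀPB = [2 0; 0 3] + [100.0000 -1.0000; -1.0000 10.2500] = [102.0000 -1.0000; -1.0000 13.2500]
BᵀPA = [54.5000 -6.0000; 17.3750 -2.5000]
K = S⁻¹·BᵀPA = [0.5476 -0.0607; 1.3526 -0.1933]
A−BK = [0.3377 -0.0496; 0.4571 -0.0639]
AᵀP(A−BK) = [7.7174 -1.0829; -1.0829 0.1525]
P' = Q + AᵀP(A−BK) = [15.7174 -5.0829; -5.0829 4.1525]
tr(P') = 19.8700

19.8700


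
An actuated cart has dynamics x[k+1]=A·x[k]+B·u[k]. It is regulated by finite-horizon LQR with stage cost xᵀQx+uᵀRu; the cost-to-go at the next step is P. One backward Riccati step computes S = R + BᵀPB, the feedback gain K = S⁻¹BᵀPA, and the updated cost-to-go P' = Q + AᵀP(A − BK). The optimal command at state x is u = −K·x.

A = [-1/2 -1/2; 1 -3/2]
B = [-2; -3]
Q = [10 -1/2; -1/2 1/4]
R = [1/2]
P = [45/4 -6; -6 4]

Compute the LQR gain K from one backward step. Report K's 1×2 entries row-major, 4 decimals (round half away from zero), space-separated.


0.2368 0.2368

BᵀP = [-4.5000 0.0000]
S = R + BᵀPB = [1/2] + [9.0000] = [9.5000]
BᵀPA = [2.2500 2.2500]
K = S⁻¹·BᵀPA = [0.2368 0.2368]
A−BK = [-0.0263 -0.0263; 1.7105 -0.7895]
AᵀP(A−BK) = [12.2796 -5.2204; -5.2204 2.2796]
P' = Q + AᵀP(A−BK) = [22.2796 -5.7204; -5.7204 2.5296]
tr(P') = 24.8092


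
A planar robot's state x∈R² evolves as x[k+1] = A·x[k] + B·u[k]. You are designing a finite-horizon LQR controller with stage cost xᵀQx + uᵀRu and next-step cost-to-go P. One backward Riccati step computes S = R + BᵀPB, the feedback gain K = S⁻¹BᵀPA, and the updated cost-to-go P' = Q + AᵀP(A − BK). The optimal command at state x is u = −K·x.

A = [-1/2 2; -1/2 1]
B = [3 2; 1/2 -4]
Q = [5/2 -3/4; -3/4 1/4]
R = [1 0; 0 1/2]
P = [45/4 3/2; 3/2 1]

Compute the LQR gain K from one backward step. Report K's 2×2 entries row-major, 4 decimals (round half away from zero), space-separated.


-0.2239 0.7490 0.0859 -0.1253

BᵀP = [34.5000 5.0000; 16.5000 -1.0000]
S = R + BᵀPB = [1 0; 0 1/2] + [106.0000 49.0000; 49.0000 37.0000] = [107.0000 49.0000; 49.0000 37.5000]
BᵀPA = [-19.7500 74.0000; -7.7500 32.0000]
K = S⁻¹·BᵀPA = [-0.2239 0.7490; 0.0859 -0.1253]
A−BK = [-0.0001 0.0037; -0.0443 0.1241]
AᵀP(A−BK) = [0.0558 -0.1789; -0.1789 0.5858]
P' = Q + AᵀP(A−BK) = [2.5558 -0.9289; -0.9289 0.8358]
tr(P') = 3.3916


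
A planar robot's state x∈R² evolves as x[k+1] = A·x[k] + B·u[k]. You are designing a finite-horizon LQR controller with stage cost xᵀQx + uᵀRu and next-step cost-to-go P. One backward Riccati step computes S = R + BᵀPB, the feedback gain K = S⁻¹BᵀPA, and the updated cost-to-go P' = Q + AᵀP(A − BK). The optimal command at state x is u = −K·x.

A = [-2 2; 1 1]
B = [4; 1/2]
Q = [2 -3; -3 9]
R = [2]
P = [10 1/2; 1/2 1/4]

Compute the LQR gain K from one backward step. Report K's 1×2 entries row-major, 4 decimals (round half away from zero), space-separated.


-0.4777 0.5036

BᵀP = [40.2500 2.1250]
S = R + BᵀPB = [2] + [162.0625] = [164.0625]
BᵀPA = [-78.3750 82.6250]
K = S⁻¹·BᵀPA = [-0.4777 0.5036]
A−BK = [-0.0891 -0.0145; 1.2389 0.7482]
AᵀP(A−BK) = [0.8091 -0.2789; -0.2789 0.6385]
P' = Q + AᵀP(A−BK) = [2.8091 -3.2789; -3.2789 9.6385]
tr(P') = 12.4476


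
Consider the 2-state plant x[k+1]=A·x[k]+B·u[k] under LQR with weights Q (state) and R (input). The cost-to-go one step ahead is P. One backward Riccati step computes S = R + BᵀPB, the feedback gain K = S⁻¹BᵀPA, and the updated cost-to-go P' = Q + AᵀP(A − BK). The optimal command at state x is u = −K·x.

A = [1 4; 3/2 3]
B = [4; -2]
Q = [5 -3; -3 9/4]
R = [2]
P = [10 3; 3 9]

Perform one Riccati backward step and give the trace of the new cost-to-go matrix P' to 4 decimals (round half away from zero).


BᵀP = [34.0000 -6.0000]
S = R + BᵀPB = [2] + [148.0000] = [150.0000]
BᵀPA = [25.0000 118.0000]
K = S⁻¹·BᵀPA = [0.1667 0.7867]
A−BK = [0.3333 0.8533; 1.8333 4.5733]
AᵀP(A−BK) = [35.0833 87.8333; 87.8333 220.1733]
P' = Q + AᵀP(A−BK) = [40.0833 84.8333; 84.8333 222.4233]
tr(P') = 262.5067

262.5067


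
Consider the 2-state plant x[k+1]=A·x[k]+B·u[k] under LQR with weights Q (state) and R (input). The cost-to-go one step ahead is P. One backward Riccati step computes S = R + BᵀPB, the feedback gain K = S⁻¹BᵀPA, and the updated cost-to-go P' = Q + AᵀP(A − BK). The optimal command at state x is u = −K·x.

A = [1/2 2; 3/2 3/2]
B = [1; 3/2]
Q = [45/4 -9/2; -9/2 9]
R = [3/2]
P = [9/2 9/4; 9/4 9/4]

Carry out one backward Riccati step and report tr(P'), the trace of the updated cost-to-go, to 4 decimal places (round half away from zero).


24.9336

BᵀP = [7.8750 5.6250]
S = R + BᵀPB = [3/2] + [16.3125] = [17.8125]
BᵀPA = [12.3750 24.1875]
K = S⁻¹·BᵀPA = [0.6947 1.3579]
A−BK = [-0.1947 0.6421; 0.4579 -0.5368]
AᵀP(A−BK) = [0.9651 1.1961; 1.1961 3.7184]
P' = Q + AᵀP(A−BK) = [12.2151 -3.3039; -3.3039 12.7184]
tr(P') = 24.9336


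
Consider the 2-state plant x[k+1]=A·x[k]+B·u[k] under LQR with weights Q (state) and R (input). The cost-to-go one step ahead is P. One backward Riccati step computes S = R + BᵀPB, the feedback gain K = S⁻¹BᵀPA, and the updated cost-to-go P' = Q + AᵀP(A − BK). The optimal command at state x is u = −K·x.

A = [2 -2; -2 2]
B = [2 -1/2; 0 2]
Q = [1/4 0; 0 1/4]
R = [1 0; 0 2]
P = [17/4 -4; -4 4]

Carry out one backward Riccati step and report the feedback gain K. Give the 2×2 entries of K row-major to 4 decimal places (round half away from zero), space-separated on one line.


1.0122 -1.0122 -0.7299 0.7299

BᵀP = [8.5000 -8.0000; -10.1250 10.0000]
S = R + BᵀPB = [1 0; 0 2] + [17.0000 -20.2500; -20.2500 25.0625] = [18.0000 -20.2500; -20.2500 27.0625]
BᵀPA = [33.0000 -33.0000; -40.2500 40.2500]
K = S⁻¹·BᵀPA = [1.0122 -1.0122; -0.7299 0.7299]
A−BK = [-0.3893 0.3893; -0.5401 0.5401]
AᵀP(A−BK) = [2.2190 -2.2190; -2.2190 2.2190]
P' = Q + AᵀP(A−BK) = [2.4690 -2.2190; -2.2190 2.4690]
tr(P') = 4.9380


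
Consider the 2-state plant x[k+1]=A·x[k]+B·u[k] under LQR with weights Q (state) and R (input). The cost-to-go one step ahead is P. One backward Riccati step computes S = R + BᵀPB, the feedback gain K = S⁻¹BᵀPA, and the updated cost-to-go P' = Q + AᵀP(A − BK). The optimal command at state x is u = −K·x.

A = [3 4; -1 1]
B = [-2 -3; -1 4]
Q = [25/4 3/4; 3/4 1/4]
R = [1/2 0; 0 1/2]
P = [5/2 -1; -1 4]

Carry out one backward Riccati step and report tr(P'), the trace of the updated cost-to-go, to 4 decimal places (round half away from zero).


BᵀP = [-4.0000 -2.0000; -11.5000 19.0000]
S = R + BᵀPB = [1/2 0; 0 1/2] + [10.0000 4.0000; 4.0000 110.5000] = [10.5000 4.0000; 4.0000 111.0000]
BᵀPA = [-10.0000 -18.0000; -53.5000 -27.0000]
K = S⁻¹·BᵀPA = [-0.7795 -1.6442; -0.4539 -0.1840]
A−BK = [0.0794 0.1596; 0.0361 0.0918]
AᵀP(A−BK) = [0.4220 0.7144; 0.7144 1.4367]
P' = Q + AᵀP(A−BK) = [6.6720 1.4644; 1.4644 1.6867]
tr(P') = 8.3587

8.3587
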